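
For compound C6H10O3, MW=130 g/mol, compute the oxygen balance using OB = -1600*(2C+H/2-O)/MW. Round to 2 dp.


OB = -1600 * (2C + H/2 - O) / MW
Inner = 2*6 + 10/2 - 3 = 14.00
OB = -1600 * 14.00 / 130 = -172.31%


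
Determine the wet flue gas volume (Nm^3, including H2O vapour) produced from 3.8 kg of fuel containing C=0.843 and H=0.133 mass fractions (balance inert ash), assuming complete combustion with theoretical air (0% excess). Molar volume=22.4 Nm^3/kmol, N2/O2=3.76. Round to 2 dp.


Per kg fuel: CO2 = (C/12 kmol)*22.4 = (0.843/12)*22.4 = 1.57360 Nm^3
Per kg fuel: H2O = (H/2 kmol)*22.4 = (0.133/2)*22.4 = 1.48960 Nm^3
O2 needed per kg fuel = C/12 + H/4 = 0.843/12 + 0.133/4 = 0.10350000 kmol
Per kg fuel: N2 = O2*3.76*22.4 = 0.10350000*3.76*22.4 = 8.71718 Nm^3
Total per kg = 1.57360 + 1.48960 + 8.71718 = 11.78038 Nm^3
Total = 11.78038 * 3.8 = 44.77 Nm^3


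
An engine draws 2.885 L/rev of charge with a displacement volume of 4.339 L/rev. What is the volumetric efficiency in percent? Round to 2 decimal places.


eta_v = (V_actual / V_disp) * 100
Ratio = 2.885 / 4.339 = 0.6649
eta_v = 0.6649 * 100 = 66.49%


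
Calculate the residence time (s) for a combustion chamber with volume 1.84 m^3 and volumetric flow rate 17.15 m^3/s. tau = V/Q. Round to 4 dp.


tau = V / Q_flow
tau = 1.84 / 17.15 = 0.1073 s


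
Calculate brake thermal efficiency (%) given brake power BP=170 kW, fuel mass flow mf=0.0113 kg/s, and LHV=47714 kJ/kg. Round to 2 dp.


eta_BTE = (BP / (mf * LHV)) * 100
Denominator = 0.0113 * 47714 = 539.1682 kW
eta_BTE = (170 / 539.1682) * 100 = 31.53%


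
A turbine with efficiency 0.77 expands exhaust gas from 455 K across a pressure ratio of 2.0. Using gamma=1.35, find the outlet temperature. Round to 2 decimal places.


T_out = T_in * (1 - eta * (1 - PR^(-(gamma-1)/gamma)))
Exponent = -(1.35-1)/1.35 = -0.25925926
PR^exp = 2.0^(-0.25925926) = 0.83551680
Factor = 1 - 0.77*(1 - 0.83551680) = 0.87334794
T_out = 455 * 0.87334794 = 397.37 K


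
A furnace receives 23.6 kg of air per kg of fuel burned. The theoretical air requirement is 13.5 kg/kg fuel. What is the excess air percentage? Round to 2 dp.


Excess air = actual - stoichiometric = 23.6 - 13.5 = 10.10 kg/kg fuel
Excess air % = (excess / stoich) * 100 = (10.10 / 13.5) * 100 = 74.81%


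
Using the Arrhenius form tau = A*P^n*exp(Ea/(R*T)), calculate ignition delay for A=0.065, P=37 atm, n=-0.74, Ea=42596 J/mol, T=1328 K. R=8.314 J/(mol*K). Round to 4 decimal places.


tau = A * P^n * exp(Ea/(R*T))
P^n = 37^(-0.74) = 0.06910838
Ea/(R*T) = 42596/(8.314*1328) = 3.857987
exp(Ea/(R*T)) = 47.369884
tau = 0.065 * 0.06910838 * 47.369884 = 0.2128 ms


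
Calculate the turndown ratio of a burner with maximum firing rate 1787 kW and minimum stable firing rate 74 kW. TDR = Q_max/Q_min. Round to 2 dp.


TDR = Q_max / Q_min
TDR = 1787 / 74 = 24.15


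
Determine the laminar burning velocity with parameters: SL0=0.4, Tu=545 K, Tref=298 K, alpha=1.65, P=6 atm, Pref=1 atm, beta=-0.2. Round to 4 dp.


SL = SL0 * (Tu/Tref)^alpha * (P/Pref)^beta
T ratio = 545/298 = 1.82885906
(T ratio)^alpha = 1.82885906^1.65 = 2.707680
(P/Pref)^beta = 6^(-0.2) = 0.698827
SL = 0.4 * 2.707680 * 0.698827 = 0.7569 m/s


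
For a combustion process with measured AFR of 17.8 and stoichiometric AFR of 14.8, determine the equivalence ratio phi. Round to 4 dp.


phi = AFR_stoich / AFR_actual
phi = 14.8 / 17.8 = 0.8315


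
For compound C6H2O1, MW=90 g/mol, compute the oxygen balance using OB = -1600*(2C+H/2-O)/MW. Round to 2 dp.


OB = -1600 * (2C + H/2 - O) / MW
Inner = 2*6 + 2/2 - 1 = 12.00
OB = -1600 * 12.00 / 90 = -213.33%


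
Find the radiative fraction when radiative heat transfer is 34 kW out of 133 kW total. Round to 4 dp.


f_rad = Q_rad / Q_total
f_rad = 34 / 133 = 0.2556


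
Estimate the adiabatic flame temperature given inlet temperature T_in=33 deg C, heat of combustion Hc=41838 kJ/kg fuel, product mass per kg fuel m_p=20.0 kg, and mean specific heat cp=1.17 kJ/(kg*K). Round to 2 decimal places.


T_ad = T_in + Hc / (m_p * cp)
Denominator = 20.0 * 1.17 = 23.4000
Temperature rise = 41838 / 23.4000 = 1787.95 K
T_ad = 33 + 1787.95 = 1820.95 deg C


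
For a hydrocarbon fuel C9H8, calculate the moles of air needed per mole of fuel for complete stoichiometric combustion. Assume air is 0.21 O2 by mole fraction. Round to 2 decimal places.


Balanced combustion: C9H8 + 11 O2 -> 9 CO2 + 4 H2O
O2 needed = C + H/4 = 9 + 8/4 = 11.00 moles
Air moles = O2 / 0.21 = 11.00 / 0.21 = 52.38 moles air


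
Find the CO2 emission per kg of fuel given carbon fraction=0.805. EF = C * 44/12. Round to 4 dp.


EF = C_frac * (M_CO2 / M_C)
EF = 0.805 * (44/12)
EF = 0.805 * 3.666667 = 2.9517 kg_CO2/kg_fuel


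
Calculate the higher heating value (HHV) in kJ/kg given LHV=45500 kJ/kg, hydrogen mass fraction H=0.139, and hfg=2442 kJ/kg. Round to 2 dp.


HHV = LHV + hfg * 9 * H
Water addition = 2442 * 9 * 0.139 = 3054.942 kJ/kg
HHV = 45500 + 3054.942 = 48554.94 kJ/kg


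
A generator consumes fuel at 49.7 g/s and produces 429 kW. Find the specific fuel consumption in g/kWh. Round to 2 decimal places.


SFC = (mf / BP) * 3600
Rate = 49.7 / 429 = 0.115851 g/(s*kW)
SFC = 0.115851 * 3600 = 417.06 g/kWh


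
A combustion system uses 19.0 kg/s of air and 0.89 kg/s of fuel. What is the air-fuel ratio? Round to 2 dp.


AFR = m_air / m_fuel
AFR = 19.0 / 0.89 = 21.35


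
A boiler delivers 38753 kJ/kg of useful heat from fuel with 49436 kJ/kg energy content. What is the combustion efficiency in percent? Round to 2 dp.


Efficiency = (Q_useful / Q_fuel) * 100
Efficiency = (38753 / 49436) * 100
Efficiency = 0.7839 * 100 = 78.39%


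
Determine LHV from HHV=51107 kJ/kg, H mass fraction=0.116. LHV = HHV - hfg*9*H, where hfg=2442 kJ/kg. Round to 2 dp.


LHV = HHV - hfg * 9 * H
Water correction = 2442 * 9 * 0.116 = 2549.448 kJ/kg
LHV = 51107 - 2549.448 = 48557.55 kJ/kg


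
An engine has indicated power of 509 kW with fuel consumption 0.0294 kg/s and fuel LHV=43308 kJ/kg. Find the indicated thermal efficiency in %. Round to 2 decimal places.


eta_ith = (IP / (mf * LHV)) * 100
Denominator = 0.0294 * 43308 = 1273.2552 kW
eta_ith = (509 / 1273.2552) * 100 = 39.98%


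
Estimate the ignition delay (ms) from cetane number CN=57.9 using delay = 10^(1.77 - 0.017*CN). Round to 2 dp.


delay = 10^(1.77 - 0.017*CN)
Exponent = 1.77 - 0.017*57.9 = 0.7857
delay = 10^0.7857 = 6.11 ms


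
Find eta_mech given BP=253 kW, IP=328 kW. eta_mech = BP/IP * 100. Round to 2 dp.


eta_mech = (BP / IP) * 100
Ratio = 253 / 328 = 0.7713
eta_mech = 0.7713 * 100 = 77.13%


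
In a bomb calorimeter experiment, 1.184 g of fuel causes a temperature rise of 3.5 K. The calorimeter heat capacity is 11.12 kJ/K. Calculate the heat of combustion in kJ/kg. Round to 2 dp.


Hc = C_cal * delta_T / m_fuel
Q_released = 11.12 * 3.5 = 38.9200 kJ
m_fuel = 1.184 g = 1.184/1000 kg = 0.001184 kg
Hc = 38.9200 / 0.001184 = 32871.62 kJ/kg


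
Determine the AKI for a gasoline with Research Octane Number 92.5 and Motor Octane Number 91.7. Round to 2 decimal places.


AKI = (RON + MON) / 2
AKI = (92.5 + 91.7) / 2
AKI = 184.2 / 2 = 92.10


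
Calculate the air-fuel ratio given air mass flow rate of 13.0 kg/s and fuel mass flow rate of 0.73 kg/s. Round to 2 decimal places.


AFR = m_air / m_fuel
AFR = 13.0 / 0.73 = 17.81


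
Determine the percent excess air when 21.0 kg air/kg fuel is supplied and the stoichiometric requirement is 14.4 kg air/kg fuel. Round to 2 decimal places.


Excess air = actual - stoichiometric = 21.0 - 14.4 = 6.60 kg/kg fuel
Excess air % = (excess / stoich) * 100 = (6.60 / 14.4) * 100 = 45.83%


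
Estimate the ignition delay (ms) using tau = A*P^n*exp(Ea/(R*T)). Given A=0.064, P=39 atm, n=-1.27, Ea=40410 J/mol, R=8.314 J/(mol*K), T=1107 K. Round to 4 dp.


tau = A * P^n * exp(Ea/(R*T))
P^n = 39^(-1.27) = 0.00953560
Ea/(R*T) = 40410/(8.314*1107) = 4.390674
exp(Ea/(R*T)) = 80.694803
tau = 0.064 * 0.00953560 * 80.694803 = 0.0492 ms


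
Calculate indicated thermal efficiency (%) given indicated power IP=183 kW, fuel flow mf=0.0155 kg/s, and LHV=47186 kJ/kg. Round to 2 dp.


eta_ith = (IP / (mf * LHV)) * 100
Denominator = 0.0155 * 47186 = 731.3830 kW
eta_ith = (183 / 731.3830) * 100 = 25.02%


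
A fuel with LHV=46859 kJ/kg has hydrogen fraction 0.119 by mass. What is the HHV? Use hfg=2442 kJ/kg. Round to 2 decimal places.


HHV = LHV + hfg * 9 * H
Water addition = 2442 * 9 * 0.119 = 2615.382 kJ/kg
HHV = 46859 + 2615.382 = 49474.38 kJ/kg


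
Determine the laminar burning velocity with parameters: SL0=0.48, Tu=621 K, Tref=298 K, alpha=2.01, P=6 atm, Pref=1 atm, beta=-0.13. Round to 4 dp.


SL = SL0 * (Tu/Tref)^alpha * (P/Pref)^beta
T ratio = 621/298 = 2.08389262
(T ratio)^alpha = 2.08389262^2.01 = 4.374611
(P/Pref)^beta = 6^(-0.13) = 0.792210
SL = 0.48 * 4.374611 * 0.792210 = 1.6635 m/s


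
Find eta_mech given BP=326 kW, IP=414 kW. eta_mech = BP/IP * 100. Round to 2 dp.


eta_mech = (BP / IP) * 100
Ratio = 326 / 414 = 0.7874
eta_mech = 0.7874 * 100 = 78.74%


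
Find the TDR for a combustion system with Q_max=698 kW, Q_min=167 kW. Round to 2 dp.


TDR = Q_max / Q_min
TDR = 698 / 167 = 4.18


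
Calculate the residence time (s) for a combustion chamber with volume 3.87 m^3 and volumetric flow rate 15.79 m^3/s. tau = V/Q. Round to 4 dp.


tau = V / Q_flow
tau = 3.87 / 15.79 = 0.2451 s


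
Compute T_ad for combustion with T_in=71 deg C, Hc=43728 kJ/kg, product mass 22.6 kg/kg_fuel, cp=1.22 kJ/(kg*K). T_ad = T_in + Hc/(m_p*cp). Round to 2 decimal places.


T_ad = T_in + Hc / (m_p * cp)
Denominator = 22.6 * 1.22 = 27.5720
Temperature rise = 43728 / 27.5720 = 1585.96 K
T_ad = 71 + 1585.96 = 1656.96 deg C


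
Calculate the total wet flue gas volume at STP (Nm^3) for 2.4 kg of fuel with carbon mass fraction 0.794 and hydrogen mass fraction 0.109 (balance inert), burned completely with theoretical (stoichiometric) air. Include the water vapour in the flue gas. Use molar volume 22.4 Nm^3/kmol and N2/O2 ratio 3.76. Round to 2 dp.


Per kg fuel: CO2 = (C/12 kmol)*22.4 = (0.794/12)*22.4 = 1.48213 Nm^3
Per kg fuel: H2O = (H/2 kmol)*22.4 = (0.109/2)*22.4 = 1.22080 Nm^3
O2 needed per kg fuel = C/12 + H/4 = 0.794/12 + 0.109/4 = 0.09341667 kmol
Per kg fuel: N2 = O2*3.76*22.4 = 0.09341667*3.76*22.4 = 7.86793 Nm^3
Total per kg = 1.48213 + 1.22080 + 7.86793 = 10.57086 Nm^3
Total = 10.57086 * 2.4 = 25.37 Nm^3


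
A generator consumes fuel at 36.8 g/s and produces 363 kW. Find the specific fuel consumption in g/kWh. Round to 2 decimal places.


SFC = (mf / BP) * 3600
Rate = 36.8 / 363 = 0.101377 g/(s*kW)
SFC = 0.101377 * 3600 = 364.96 g/kWh


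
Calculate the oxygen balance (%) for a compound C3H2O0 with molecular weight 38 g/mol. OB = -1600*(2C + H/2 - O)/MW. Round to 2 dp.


OB = -1600 * (2C + H/2 - O) / MW
Inner = 2*3 + 2/2 - 0 = 7.00
OB = -1600 * 7.00 / 38 = -294.74%


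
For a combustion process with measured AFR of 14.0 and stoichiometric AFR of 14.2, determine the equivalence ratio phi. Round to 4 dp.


phi = AFR_stoich / AFR_actual
phi = 14.2 / 14.0 = 1.0143


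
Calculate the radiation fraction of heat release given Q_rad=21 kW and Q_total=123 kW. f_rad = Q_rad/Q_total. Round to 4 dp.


f_rad = Q_rad / Q_total
f_rad = 21 / 123 = 0.1707


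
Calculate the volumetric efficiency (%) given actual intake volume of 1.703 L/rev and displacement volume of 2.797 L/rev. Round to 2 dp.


eta_v = (V_actual / V_disp) * 100
Ratio = 1.703 / 2.797 = 0.6089
eta_v = 0.6089 * 100 = 60.89%


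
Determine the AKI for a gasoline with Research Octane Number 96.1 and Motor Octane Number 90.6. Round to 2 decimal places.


AKI = (RON + MON) / 2
AKI = (96.1 + 90.6) / 2
AKI = 186.7 / 2 = 93.35


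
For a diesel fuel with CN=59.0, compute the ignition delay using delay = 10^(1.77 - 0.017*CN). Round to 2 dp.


delay = 10^(1.77 - 0.017*CN)
Exponent = 1.77 - 0.017*59.0 = 0.7670
delay = 10^0.7670 = 5.85 ms


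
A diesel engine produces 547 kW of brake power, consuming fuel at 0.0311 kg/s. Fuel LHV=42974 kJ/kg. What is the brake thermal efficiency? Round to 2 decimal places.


eta_BTE = (BP / (mf * LHV)) * 100
Denominator = 0.0311 * 42974 = 1336.4914 kW
eta_BTE = (547 / 1336.4914) * 100 = 40.93%


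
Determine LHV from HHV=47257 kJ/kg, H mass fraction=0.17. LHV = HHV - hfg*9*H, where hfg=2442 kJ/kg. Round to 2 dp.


LHV = HHV - hfg * 9 * H
Water correction = 2442 * 9 * 0.17 = 3736.260 kJ/kg
LHV = 47257 - 3736.260 = 43520.74 kJ/kg


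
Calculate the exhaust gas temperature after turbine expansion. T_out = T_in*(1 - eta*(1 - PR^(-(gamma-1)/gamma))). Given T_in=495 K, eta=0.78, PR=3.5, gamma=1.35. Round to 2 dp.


T_out = T_in * (1 - eta * (1 - PR^(-(gamma-1)/gamma)))
Exponent = -(1.35-1)/1.35 = -0.25925926
PR^exp = 3.5^(-0.25925926) = 0.72267881
Factor = 1 - 0.78*(1 - 0.72267881) = 0.78368947
T_out = 495 * 0.78368947 = 387.93 K


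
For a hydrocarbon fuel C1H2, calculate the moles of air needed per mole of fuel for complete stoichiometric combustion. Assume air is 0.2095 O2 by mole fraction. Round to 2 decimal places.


Balanced combustion: C1H2 + 1.5 O2 -> 1 CO2 + 1 H2O
O2 needed = C + H/4 = 1 + 2/4 = 1.50 moles
Air moles = O2 / 0.2095 = 1.50 / 0.2095 = 7.16 moles air


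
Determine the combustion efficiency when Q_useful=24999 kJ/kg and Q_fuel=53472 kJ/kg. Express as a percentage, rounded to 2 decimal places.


Efficiency = (Q_useful / Q_fuel) * 100
Efficiency = (24999 / 53472) * 100
Efficiency = 0.4675 * 100 = 46.75%


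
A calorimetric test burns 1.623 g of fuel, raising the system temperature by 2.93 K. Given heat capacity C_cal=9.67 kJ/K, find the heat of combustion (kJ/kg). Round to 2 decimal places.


Hc = C_cal * delta_T / m_fuel
Q_released = 9.67 * 2.93 = 28.3331 kJ
m_fuel = 1.623 g = 1.623/1000 kg = 0.001623 kg
Hc = 28.3331 / 0.001623 = 17457.24 kJ/kg


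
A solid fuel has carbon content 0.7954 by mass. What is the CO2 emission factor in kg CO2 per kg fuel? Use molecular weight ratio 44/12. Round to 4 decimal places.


EF = C_frac * (M_CO2 / M_C)
EF = 0.7954 * (44/12)
EF = 0.7954 * 3.666667 = 2.9165 kg_CO2/kg_fuel


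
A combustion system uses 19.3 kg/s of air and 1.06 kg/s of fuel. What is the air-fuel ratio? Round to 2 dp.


AFR = m_air / m_fuel
AFR = 19.3 / 1.06 = 18.21


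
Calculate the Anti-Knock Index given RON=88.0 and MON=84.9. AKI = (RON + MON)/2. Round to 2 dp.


AKI = (RON + MON) / 2
AKI = (88.0 + 84.9) / 2
AKI = 172.9 / 2 = 86.45


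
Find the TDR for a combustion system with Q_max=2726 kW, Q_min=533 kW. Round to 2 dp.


TDR = Q_max / Q_min
TDR = 2726 / 533 = 5.11


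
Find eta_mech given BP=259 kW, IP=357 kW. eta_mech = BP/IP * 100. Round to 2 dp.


eta_mech = (BP / IP) * 100
Ratio = 259 / 357 = 0.7255
eta_mech = 0.7255 * 100 = 72.55%


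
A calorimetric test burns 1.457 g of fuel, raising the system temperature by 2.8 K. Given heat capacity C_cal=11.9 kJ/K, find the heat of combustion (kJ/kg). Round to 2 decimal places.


Hc = C_cal * delta_T / m_fuel
Q_released = 11.9 * 2.8 = 33.3200 kJ
m_fuel = 1.457 g = 1.457/1000 kg = 0.001457 kg
Hc = 33.3200 / 0.001457 = 22868.91 kJ/kg


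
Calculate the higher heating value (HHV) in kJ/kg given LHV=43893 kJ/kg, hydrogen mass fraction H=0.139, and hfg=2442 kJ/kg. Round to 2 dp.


HHV = LHV + hfg * 9 * H
Water addition = 2442 * 9 * 0.139 = 3054.942 kJ/kg
HHV = 43893 + 3054.942 = 46947.94 kJ/kg


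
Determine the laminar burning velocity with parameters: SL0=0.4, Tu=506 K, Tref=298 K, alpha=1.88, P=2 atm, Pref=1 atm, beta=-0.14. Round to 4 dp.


SL = SL0 * (Tu/Tref)^alpha * (P/Pref)^beta
T ratio = 506/298 = 1.69798658
(T ratio)^alpha = 1.69798658^1.88 = 2.705680
(P/Pref)^beta = 2^(-0.14) = 0.907519
SL = 0.4 * 2.705680 * 0.907519 = 0.9822 m/s


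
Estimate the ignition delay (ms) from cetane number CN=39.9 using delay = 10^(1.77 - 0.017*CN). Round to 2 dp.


delay = 10^(1.77 - 0.017*CN)
Exponent = 1.77 - 0.017*39.9 = 1.0917
delay = 10^1.0917 = 12.35 ms


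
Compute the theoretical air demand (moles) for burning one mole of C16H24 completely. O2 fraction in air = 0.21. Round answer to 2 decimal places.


Balanced combustion: C16H24 + 22 O2 -> 16 CO2 + 12 H2O
O2 needed = C + H/4 = 16 + 24/4 = 22.00 moles
Air moles = O2 / 0.21 = 22.00 / 0.21 = 104.76 moles air


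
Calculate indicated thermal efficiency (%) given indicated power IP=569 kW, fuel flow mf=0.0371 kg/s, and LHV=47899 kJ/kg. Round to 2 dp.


eta_ith = (IP / (mf * LHV)) * 100
Denominator = 0.0371 * 47899 = 1777.0529 kW
eta_ith = (569 / 1777.0529) * 100 = 32.02%


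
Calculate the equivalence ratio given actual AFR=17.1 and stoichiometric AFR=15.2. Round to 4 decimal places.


phi = AFR_stoich / AFR_actual
phi = 15.2 / 17.1 = 0.8889


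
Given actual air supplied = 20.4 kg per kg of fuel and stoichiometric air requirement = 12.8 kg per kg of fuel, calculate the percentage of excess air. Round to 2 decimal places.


Excess air = actual - stoichiometric = 20.4 - 12.8 = 7.60 kg/kg fuel
Excess air % = (excess / stoich) * 100 = (7.60 / 12.8) * 100 = 59.38%


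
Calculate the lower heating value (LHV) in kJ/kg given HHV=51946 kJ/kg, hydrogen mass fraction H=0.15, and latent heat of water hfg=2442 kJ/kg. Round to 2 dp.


LHV = HHV - hfg * 9 * H
Water correction = 2442 * 9 * 0.15 = 3296.700 kJ/kg
LHV = 51946 - 3296.700 = 48649.30 kJ/kg


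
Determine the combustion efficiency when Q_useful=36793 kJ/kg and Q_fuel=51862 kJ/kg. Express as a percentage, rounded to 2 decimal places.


Efficiency = (Q_useful / Q_fuel) * 100
Efficiency = (36793 / 51862) * 100
Efficiency = 0.7094 * 100 = 70.94%


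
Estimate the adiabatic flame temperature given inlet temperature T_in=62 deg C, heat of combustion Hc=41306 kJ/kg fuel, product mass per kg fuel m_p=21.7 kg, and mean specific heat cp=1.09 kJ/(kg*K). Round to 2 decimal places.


T_ad = T_in + Hc / (m_p * cp)
Denominator = 21.7 * 1.09 = 23.6530
Temperature rise = 41306 / 23.6530 = 1746.33 K
T_ad = 62 + 1746.33 = 1808.33 deg C


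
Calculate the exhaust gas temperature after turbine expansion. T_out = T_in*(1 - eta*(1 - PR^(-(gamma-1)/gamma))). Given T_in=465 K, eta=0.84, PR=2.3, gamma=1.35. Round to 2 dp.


T_out = T_in * (1 - eta * (1 - PR^(-(gamma-1)/gamma)))
Exponent = -(1.35-1)/1.35 = -0.25925926
PR^exp = 2.3^(-0.25925926) = 0.80578413
Factor = 1 - 0.84*(1 - 0.80578413) = 0.83685867
T_out = 465 * 0.83685867 = 389.14 K


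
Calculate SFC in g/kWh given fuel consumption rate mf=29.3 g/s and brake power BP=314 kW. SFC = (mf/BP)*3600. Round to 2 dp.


SFC = (mf / BP) * 3600
Rate = 29.3 / 314 = 0.093312 g/(s*kW)
SFC = 0.093312 * 3600 = 335.92 g/kWh


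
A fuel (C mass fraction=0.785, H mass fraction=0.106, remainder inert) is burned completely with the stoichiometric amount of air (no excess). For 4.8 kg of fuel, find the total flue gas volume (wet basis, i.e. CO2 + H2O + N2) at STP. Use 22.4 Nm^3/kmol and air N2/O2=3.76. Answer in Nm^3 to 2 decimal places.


Per kg fuel: CO2 = (C/12 kmol)*22.4 = (0.785/12)*22.4 = 1.46533 Nm^3
Per kg fuel: H2O = (H/2 kmol)*22.4 = (0.106/2)*22.4 = 1.18720 Nm^3
O2 needed per kg fuel = C/12 + H/4 = 0.785/12 + 0.106/4 = 0.09191667 kmol
Per kg fuel: N2 = O2*3.76*22.4 = 0.09191667*3.76*22.4 = 7.74159 Nm^3
Total per kg = 1.46533 + 1.18720 + 7.74159 = 10.39412 Nm^3
Total = 10.39412 * 4.8 = 49.89 Nm^3


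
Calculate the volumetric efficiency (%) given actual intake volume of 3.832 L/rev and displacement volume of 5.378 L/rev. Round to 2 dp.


eta_v = (V_actual / V_disp) * 100
Ratio = 3.832 / 5.378 = 0.7125
eta_v = 0.7125 * 100 = 71.25%


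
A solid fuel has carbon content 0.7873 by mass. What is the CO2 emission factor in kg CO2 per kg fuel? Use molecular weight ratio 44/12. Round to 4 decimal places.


EF = C_frac * (M_CO2 / M_C)
EF = 0.7873 * (44/12)
EF = 0.7873 * 3.666667 = 2.8868 kg_CO2/kg_fuel


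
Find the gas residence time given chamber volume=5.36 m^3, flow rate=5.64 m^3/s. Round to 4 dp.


tau = V / Q_flow
tau = 5.36 / 5.64 = 0.9504 s


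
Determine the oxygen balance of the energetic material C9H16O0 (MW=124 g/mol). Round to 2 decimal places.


OB = -1600 * (2C + H/2 - O) / MW
Inner = 2*9 + 16/2 - 0 = 26.00
OB = -1600 * 26.00 / 124 = -335.48%


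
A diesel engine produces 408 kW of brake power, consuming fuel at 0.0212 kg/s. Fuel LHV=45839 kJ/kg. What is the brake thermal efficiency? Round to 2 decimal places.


eta_BTE = (BP / (mf * LHV)) * 100
Denominator = 0.0212 * 45839 = 971.7868 kW
eta_BTE = (408 / 971.7868) * 100 = 41.98%


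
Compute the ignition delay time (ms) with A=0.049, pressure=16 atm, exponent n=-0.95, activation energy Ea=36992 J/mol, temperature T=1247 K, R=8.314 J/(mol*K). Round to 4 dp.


tau = A * P^n * exp(Ea/(R*T))
P^n = 16^(-0.95) = 0.07179365
Ea/(R*T) = 36992/(8.314*1247) = 3.568053
exp(Ea/(R*T)) = 35.447522
tau = 0.049 * 0.07179365 * 35.447522 = 0.1247 ms


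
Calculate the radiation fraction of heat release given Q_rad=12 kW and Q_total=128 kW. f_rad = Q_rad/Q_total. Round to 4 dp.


f_rad = Q_rad / Q_total
f_rad = 12 / 128 = 0.0938


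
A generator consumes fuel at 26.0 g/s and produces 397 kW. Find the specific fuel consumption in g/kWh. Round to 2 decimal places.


SFC = (mf / BP) * 3600
Rate = 26.0 / 397 = 0.065491 g/(s*kW)
SFC = 0.065491 * 3600 = 235.77 g/kWh


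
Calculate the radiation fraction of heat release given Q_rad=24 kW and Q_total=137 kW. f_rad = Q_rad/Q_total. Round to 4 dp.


f_rad = Q_rad / Q_total
f_rad = 24 / 137 = 0.1752


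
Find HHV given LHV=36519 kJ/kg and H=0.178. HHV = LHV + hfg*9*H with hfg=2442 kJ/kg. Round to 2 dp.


HHV = LHV + hfg * 9 * H
Water addition = 2442 * 9 * 0.178 = 3912.084 kJ/kg
HHV = 36519 + 3912.084 = 40431.08 kJ/kg


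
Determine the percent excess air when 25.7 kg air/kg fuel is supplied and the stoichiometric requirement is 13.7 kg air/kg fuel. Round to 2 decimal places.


Excess air = actual - stoichiometric = 25.7 - 13.7 = 12.00 kg/kg fuel
Excess air % = (excess / stoich) * 100 = (12.00 / 13.7) * 100 = 87.59%


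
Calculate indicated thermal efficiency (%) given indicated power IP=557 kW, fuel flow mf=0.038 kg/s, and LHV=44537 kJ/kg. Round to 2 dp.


eta_ith = (IP / (mf * LHV)) * 100
Denominator = 0.038 * 44537 = 1692.4060 kW
eta_ith = (557 / 1692.4060) * 100 = 32.91%


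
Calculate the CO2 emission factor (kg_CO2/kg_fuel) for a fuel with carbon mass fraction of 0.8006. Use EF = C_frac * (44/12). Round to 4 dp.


EF = C_frac * (M_CO2 / M_C)
EF = 0.8006 * (44/12)
EF = 0.8006 * 3.666667 = 2.9355 kg_CO2/kg_fuel


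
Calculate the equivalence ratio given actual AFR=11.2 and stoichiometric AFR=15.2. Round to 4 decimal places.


phi = AFR_stoich / AFR_actual
phi = 15.2 / 11.2 = 1.3571


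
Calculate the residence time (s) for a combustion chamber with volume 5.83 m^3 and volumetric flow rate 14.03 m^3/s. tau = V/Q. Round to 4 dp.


tau = V / Q_flow
tau = 5.83 / 14.03 = 0.4155 s


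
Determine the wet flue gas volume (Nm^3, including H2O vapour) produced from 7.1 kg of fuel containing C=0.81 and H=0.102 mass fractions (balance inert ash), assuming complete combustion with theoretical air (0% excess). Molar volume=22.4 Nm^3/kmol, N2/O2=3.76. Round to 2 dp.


Per kg fuel: CO2 = (C/12 kmol)*22.4 = (0.81/12)*22.4 = 1.51200 Nm^3
Per kg fuel: H2O = (H/2 kmol)*22.4 = (0.102/2)*22.4 = 1.14240 Nm^3
O2 needed per kg fuel = C/12 + H/4 = 0.81/12 + 0.102/4 = 0.09300000 kmol
Per kg fuel: N2 = O2*3.76*22.4 = 0.09300000*3.76*22.4 = 7.83283 Nm^3
Total per kg = 1.51200 + 1.14240 + 7.83283 = 10.48723 Nm^3
Total = 10.48723 * 7.1 = 74.46 Nm^3


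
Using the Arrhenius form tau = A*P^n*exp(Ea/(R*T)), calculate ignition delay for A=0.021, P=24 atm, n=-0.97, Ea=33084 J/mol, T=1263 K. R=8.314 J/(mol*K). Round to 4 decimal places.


tau = A * P^n * exp(Ea/(R*T))
P^n = 24^(-0.97) = 0.04583477
Ea/(R*T) = 33084/(8.314*1263) = 3.150683
exp(Ea/(R*T)) = 23.351997
tau = 0.021 * 0.04583477 * 23.351997 = 0.0225 ms


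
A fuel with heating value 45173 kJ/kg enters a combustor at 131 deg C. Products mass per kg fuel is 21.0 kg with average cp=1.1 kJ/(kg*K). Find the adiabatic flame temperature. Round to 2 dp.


T_ad = T_in + Hc / (m_p * cp)
Denominator = 21.0 * 1.1 = 23.1000
Temperature rise = 45173 / 23.1000 = 1955.54 K
T_ad = 131 + 1955.54 = 2086.54 deg C


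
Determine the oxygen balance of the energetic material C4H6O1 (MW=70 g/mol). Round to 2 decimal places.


OB = -1600 * (2C + H/2 - O) / MW
Inner = 2*4 + 6/2 - 1 = 10.00
OB = -1600 * 10.00 / 70 = -228.57%


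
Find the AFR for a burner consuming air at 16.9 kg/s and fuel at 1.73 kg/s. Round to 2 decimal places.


AFR = m_air / m_fuel
AFR = 16.9 / 1.73 = 9.77


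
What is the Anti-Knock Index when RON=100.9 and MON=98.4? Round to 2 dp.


AKI = (RON + MON) / 2
AKI = (100.9 + 98.4) / 2
AKI = 199.3 / 2 = 99.65


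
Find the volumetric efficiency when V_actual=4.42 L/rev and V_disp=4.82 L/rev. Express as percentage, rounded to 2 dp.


eta_v = (V_actual / V_disp) * 100
Ratio = 4.42 / 4.82 = 0.9170
eta_v = 0.9170 * 100 = 91.70%


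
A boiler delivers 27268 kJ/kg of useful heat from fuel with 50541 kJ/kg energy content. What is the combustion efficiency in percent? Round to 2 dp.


Efficiency = (Q_useful / Q_fuel) * 100
Efficiency = (27268 / 50541) * 100
Efficiency = 0.5395 * 100 = 53.95%


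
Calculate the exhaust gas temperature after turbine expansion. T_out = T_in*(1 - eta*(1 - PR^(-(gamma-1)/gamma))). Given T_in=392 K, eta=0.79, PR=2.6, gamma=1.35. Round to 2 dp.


T_out = T_in * (1 - eta * (1 - PR^(-(gamma-1)/gamma)))
Exponent = -(1.35-1)/1.35 = -0.25925926
PR^exp = 2.6^(-0.25925926) = 0.78057442
Factor = 1 - 0.79*(1 - 0.78057442) = 0.82665379
T_out = 392 * 0.82665379 = 324.05 K


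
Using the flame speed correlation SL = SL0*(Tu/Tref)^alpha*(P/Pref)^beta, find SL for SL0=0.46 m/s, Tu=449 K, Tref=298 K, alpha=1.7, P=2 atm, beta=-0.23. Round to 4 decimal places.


SL = SL0 * (Tu/Tref)^alpha * (P/Pref)^beta
T ratio = 449/298 = 1.50671141
(T ratio)^alpha = 1.50671141^1.7 = 2.007480
(P/Pref)^beta = 2^(-0.23) = 0.852635
SL = 0.46 * 2.007480 * 0.852635 = 0.7874 m/s


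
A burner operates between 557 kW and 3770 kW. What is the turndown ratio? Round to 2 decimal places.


TDR = Q_max / Q_min
TDR = 3770 / 557 = 6.77


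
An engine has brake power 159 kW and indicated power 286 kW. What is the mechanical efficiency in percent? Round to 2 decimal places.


eta_mech = (BP / IP) * 100
Ratio = 159 / 286 = 0.5559
eta_mech = 0.5559 * 100 = 55.59%


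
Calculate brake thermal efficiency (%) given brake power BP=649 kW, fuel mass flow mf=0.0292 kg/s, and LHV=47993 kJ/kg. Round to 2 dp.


eta_BTE = (BP / (mf * LHV)) * 100
Denominator = 0.0292 * 47993 = 1401.3956 kW
eta_BTE = (649 / 1401.3956) * 100 = 46.31%


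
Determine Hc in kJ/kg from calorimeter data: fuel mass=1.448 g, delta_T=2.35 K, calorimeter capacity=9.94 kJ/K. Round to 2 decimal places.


Hc = C_cal * delta_T / m_fuel
Q_released = 9.94 * 2.35 = 23.3590 kJ
m_fuel = 1.448 g = 1.448/1000 kg = 0.001448 kg
Hc = 23.3590 / 0.001448 = 16131.91 kJ/kg


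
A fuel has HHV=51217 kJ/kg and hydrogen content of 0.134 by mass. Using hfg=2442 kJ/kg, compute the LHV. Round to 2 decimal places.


LHV = HHV - hfg * 9 * H
Water correction = 2442 * 9 * 0.134 = 2945.052 kJ/kg
LHV = 51217 - 2945.052 = 48271.95 kJ/kg


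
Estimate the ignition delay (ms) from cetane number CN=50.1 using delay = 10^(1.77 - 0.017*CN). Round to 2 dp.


delay = 10^(1.77 - 0.017*CN)
Exponent = 1.77 - 0.017*50.1 = 0.9183
delay = 10^0.9183 = 8.29 ms


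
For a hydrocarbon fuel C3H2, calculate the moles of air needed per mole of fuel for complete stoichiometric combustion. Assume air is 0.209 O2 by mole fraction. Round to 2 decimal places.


Balanced combustion: C3H2 + 3.5 O2 -> 3 CO2 + 1 H2O
O2 needed = C + H/4 = 3 + 2/4 = 3.50 moles
Air moles = O2 / 0.209 = 3.50 / 0.209 = 16.75 moles air


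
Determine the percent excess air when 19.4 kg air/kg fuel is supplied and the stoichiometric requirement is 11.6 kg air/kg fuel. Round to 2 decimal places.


Excess air = actual - stoichiometric = 19.4 - 11.6 = 7.80 kg/kg fuel
Excess air % = (excess / stoich) * 100 = (7.80 / 11.6) * 100 = 67.24%


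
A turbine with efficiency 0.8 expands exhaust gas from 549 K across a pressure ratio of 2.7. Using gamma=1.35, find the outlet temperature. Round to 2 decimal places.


T_out = T_in * (1 - eta * (1 - PR^(-(gamma-1)/gamma)))
Exponent = -(1.35-1)/1.35 = -0.25925926
PR^exp = 2.7^(-0.25925926) = 0.77297411
Factor = 1 - 0.8*(1 - 0.77297411) = 0.81837929
T_out = 549 * 0.81837929 = 449.29 K


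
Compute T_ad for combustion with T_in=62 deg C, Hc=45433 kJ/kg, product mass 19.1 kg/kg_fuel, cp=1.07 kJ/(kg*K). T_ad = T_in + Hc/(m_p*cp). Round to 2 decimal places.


T_ad = T_in + Hc / (m_p * cp)
Denominator = 19.1 * 1.07 = 20.4370
Temperature rise = 45433 / 20.4370 = 2223.08 K
T_ad = 62 + 2223.08 = 2285.08 deg C


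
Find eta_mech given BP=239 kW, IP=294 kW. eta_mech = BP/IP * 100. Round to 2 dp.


eta_mech = (BP / IP) * 100
Ratio = 239 / 294 = 0.8129
eta_mech = 0.8129 * 100 = 81.29%


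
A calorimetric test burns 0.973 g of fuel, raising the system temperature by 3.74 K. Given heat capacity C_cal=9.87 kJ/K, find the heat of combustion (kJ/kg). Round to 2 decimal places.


Hc = C_cal * delta_T / m_fuel
Q_released = 9.87 * 3.74 = 36.9138 kJ
m_fuel = 0.973 g = 0.973/1000 kg = 0.000973 kg
Hc = 36.9138 / 0.000973 = 37938.13 kJ/kg


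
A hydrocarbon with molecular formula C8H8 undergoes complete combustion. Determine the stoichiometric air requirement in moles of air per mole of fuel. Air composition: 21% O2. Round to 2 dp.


Balanced combustion: C8H8 + 10 O2 -> 8 CO2 + 4 H2O
O2 needed = C + H/4 = 8 + 8/4 = 10.00 moles
Air moles = O2 / 0.21 = 10.00 / 0.21 = 47.62 moles air


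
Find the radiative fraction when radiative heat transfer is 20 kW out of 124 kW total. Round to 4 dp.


f_rad = Q_rad / Q_total
f_rad = 20 / 124 = 0.1613


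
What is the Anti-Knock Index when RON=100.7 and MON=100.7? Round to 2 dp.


AKI = (RON + MON) / 2
AKI = (100.7 + 100.7) / 2
AKI = 201.4 / 2 = 100.70


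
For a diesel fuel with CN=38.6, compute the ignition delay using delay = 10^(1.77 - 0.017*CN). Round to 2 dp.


delay = 10^(1.77 - 0.017*CN)
Exponent = 1.77 - 0.017*38.6 = 1.1138
delay = 10^1.1138 = 13.00 ms


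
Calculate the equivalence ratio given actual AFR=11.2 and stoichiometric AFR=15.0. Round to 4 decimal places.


phi = AFR_stoich / AFR_actual
phi = 15.0 / 11.2 = 1.3393


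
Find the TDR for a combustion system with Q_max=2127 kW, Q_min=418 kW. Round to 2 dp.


TDR = Q_max / Q_min
TDR = 2127 / 418 = 5.09


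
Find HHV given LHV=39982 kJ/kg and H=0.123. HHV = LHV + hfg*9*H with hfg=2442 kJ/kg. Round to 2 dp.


HHV = LHV + hfg * 9 * H
Water addition = 2442 * 9 * 0.123 = 2703.294 kJ/kg
HHV = 39982 + 2703.294 = 42685.29 kJ/kg


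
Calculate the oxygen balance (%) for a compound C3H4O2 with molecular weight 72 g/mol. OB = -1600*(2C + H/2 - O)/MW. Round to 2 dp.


OB = -1600 * (2C + H/2 - O) / MW
Inner = 2*3 + 4/2 - 2 = 6.00
OB = -1600 * 6.00 / 72 = -133.33%


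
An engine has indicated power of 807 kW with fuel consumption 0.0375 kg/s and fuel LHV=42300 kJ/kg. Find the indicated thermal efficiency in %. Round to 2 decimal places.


eta_ith = (IP / (mf * LHV)) * 100
Denominator = 0.0375 * 42300 = 1586.2500 kW
eta_ith = (807 / 1586.2500) * 100 = 50.87%


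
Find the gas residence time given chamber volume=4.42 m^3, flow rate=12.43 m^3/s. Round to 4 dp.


tau = V / Q_flow
tau = 4.42 / 12.43 = 0.3556 s


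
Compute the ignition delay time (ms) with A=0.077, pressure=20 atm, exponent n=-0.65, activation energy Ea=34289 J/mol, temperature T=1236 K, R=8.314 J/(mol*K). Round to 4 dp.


tau = A * P^n * exp(Ea/(R*T))
P^n = 20^(-0.65) = 0.14266929
Ea/(R*T) = 34289/(8.314*1236) = 3.336770
exp(Ea/(R*T)) = 28.128138
tau = 0.077 * 0.14266929 * 28.128138 = 0.3090 ms


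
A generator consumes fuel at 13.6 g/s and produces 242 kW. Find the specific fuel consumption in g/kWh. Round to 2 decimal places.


SFC = (mf / BP) * 3600
Rate = 13.6 / 242 = 0.056198 g/(s*kW)
SFC = 0.056198 * 3600 = 202.31 g/kWh


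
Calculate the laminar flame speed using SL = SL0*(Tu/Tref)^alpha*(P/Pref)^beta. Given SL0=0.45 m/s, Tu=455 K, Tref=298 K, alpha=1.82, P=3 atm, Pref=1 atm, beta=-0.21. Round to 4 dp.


SL = SL0 * (Tu/Tref)^alpha * (P/Pref)^beta
T ratio = 455/298 = 1.52684564
(T ratio)^alpha = 1.52684564^1.82 = 2.160266
(P/Pref)^beta = 3^(-0.21) = 0.793971
SL = 0.45 * 2.160266 * 0.793971 = 0.7718 m/s


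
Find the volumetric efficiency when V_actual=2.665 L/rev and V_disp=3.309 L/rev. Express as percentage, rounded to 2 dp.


eta_v = (V_actual / V_disp) * 100
Ratio = 2.665 / 3.309 = 0.8054
eta_v = 0.8054 * 100 = 80.54%


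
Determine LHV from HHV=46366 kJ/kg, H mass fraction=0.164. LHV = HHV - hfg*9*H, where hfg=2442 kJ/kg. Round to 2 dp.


LHV = HHV - hfg * 9 * H
Water correction = 2442 * 9 * 0.164 = 3604.392 kJ/kg
LHV = 46366 - 3604.392 = 42761.61 kJ/kg


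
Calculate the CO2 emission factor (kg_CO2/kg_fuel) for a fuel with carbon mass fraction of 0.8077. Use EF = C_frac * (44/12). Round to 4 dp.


EF = C_frac * (M_CO2 / M_C)
EF = 0.8077 * (44/12)
EF = 0.8077 * 3.666667 = 2.9616 kg_CO2/kg_fuel


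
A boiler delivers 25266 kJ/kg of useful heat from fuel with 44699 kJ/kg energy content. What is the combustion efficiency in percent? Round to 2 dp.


Efficiency = (Q_useful / Q_fuel) * 100
Efficiency = (25266 / 44699) * 100
Efficiency = 0.5652 * 100 = 56.52%


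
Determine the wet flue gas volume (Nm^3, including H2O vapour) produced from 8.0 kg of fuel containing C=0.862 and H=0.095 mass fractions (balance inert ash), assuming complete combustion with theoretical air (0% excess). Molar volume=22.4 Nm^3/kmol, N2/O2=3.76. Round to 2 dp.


Per kg fuel: CO2 = (C/12 kmol)*22.4 = (0.862/12)*22.4 = 1.60907 Nm^3
Per kg fuel: H2O = (H/2 kmol)*22.4 = (0.095/2)*22.4 = 1.06400 Nm^3
O2 needed per kg fuel = C/12 + H/4 = 0.862/12 + 0.095/4 = 0.09558333 kmol
Per kg fuel: N2 = O2*3.76*22.4 = 0.09558333*3.76*22.4 = 8.05041 Nm^3
Total per kg = 1.60907 + 1.06400 + 8.05041 = 10.72348 Nm^3
Total = 10.72348 * 8.0 = 85.79 Nm^3


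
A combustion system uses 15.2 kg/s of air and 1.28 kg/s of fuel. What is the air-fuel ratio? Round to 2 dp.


AFR = m_air / m_fuel
AFR = 15.2 / 1.28 = 11.88


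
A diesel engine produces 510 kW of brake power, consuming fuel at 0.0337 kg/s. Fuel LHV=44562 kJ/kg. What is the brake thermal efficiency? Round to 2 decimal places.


eta_BTE = (BP / (mf * LHV)) * 100
Denominator = 0.0337 * 44562 = 1501.7394 kW
eta_BTE = (510 / 1501.7394) * 100 = 33.96%


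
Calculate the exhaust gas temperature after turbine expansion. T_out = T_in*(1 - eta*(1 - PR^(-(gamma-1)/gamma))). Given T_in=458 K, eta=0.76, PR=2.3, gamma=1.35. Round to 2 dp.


T_out = T_in * (1 - eta * (1 - PR^(-(gamma-1)/gamma)))
Exponent = -(1.35-1)/1.35 = -0.25925926
PR^exp = 2.3^(-0.25925926) = 0.80578413
Factor = 1 - 0.76*(1 - 0.80578413) = 0.85239594
T_out = 458 * 0.85239594 = 390.40 K


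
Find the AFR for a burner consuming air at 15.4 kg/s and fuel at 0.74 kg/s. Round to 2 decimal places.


AFR = m_air / m_fuel
AFR = 15.4 / 0.74 = 20.81


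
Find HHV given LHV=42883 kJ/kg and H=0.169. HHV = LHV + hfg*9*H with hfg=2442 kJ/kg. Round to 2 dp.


HHV = LHV + hfg * 9 * H
Water addition = 2442 * 9 * 0.169 = 3714.282 kJ/kg
HHV = 42883 + 3714.282 = 46597.28 kJ/kg


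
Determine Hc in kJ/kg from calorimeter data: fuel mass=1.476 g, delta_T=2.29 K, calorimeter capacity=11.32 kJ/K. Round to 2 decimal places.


Hc = C_cal * delta_T / m_fuel
Q_released = 11.32 * 2.29 = 25.9228 kJ
m_fuel = 1.476 g = 1.476/1000 kg = 0.001476 kg
Hc = 25.9228 / 0.001476 = 17562.87 kJ/kg


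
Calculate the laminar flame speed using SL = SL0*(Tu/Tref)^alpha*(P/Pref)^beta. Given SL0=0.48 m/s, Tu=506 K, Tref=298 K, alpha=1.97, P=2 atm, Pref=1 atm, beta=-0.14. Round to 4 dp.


SL = SL0 * (Tu/Tref)^alpha * (P/Pref)^beta
T ratio = 506/298 = 1.69798658
(T ratio)^alpha = 1.69798658^1.97 = 2.837726
(P/Pref)^beta = 2^(-0.14) = 0.907519
SL = 0.48 * 2.837726 * 0.907519 = 1.2361 m/s


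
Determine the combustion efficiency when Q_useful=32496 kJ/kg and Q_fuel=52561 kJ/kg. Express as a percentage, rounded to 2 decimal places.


Efficiency = (Q_useful / Q_fuel) * 100
Efficiency = (32496 / 52561) * 100
Efficiency = 0.6183 * 100 = 61.83%


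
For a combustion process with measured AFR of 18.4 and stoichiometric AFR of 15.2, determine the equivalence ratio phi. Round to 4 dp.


phi = AFR_stoich / AFR_actual
phi = 15.2 / 18.4 = 0.8261


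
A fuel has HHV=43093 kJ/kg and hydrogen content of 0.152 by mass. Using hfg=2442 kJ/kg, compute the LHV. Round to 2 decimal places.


LHV = HHV - hfg * 9 * H
Water correction = 2442 * 9 * 0.152 = 3340.656 kJ/kg
LHV = 43093 - 3340.656 = 39752.34 kJ/kg


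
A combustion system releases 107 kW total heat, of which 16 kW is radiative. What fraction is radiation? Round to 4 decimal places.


f_rad = Q_rad / Q_total
f_rad = 16 / 107 = 0.1495


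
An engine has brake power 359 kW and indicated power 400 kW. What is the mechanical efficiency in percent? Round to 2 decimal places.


eta_mech = (BP / IP) * 100
Ratio = 359 / 400 = 0.8975
eta_mech = 0.8975 * 100 = 89.75%


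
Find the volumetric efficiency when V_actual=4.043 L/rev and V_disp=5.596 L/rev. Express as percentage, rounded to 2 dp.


eta_v = (V_actual / V_disp) * 100
Ratio = 4.043 / 5.596 = 0.7225
eta_v = 0.7225 * 100 = 72.25%


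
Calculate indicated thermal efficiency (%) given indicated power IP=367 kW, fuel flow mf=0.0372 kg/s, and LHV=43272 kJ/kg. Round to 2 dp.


eta_ith = (IP / (mf * LHV)) * 100
Denominator = 0.0372 * 43272 = 1609.7184 kW
eta_ith = (367 / 1609.7184) * 100 = 22.80%


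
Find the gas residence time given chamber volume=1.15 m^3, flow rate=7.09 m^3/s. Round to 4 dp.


tau = V / Q_flow
tau = 1.15 / 7.09 = 0.1622 s


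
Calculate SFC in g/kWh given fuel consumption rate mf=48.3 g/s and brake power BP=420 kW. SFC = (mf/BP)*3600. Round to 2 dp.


SFC = (mf / BP) * 3600
Rate = 48.3 / 420 = 0.115000 g/(s*kW)
SFC = 0.115000 * 3600 = 414.00 g/kWh


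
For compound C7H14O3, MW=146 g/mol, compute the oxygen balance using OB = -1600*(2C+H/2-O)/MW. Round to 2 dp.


OB = -1600 * (2C + H/2 - O) / MW
Inner = 2*7 + 14/2 - 3 = 18.00
OB = -1600 * 18.00 / 146 = -197.26%


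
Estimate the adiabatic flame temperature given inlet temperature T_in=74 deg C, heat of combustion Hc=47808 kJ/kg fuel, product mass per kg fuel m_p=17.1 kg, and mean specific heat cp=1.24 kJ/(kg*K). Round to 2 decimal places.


T_ad = T_in + Hc / (m_p * cp)
Denominator = 17.1 * 1.24 = 21.2040
Temperature rise = 47808 / 21.2040 = 2254.67 K
T_ad = 74 + 2254.67 = 2328.67 deg C


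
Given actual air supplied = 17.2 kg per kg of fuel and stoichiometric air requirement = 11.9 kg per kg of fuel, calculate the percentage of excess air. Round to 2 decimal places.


Excess air = actual - stoichiometric = 17.2 - 11.9 = 5.30 kg/kg fuel
Excess air % = (excess / stoich) * 100 = (5.30 / 11.9) * 100 = 44.54%


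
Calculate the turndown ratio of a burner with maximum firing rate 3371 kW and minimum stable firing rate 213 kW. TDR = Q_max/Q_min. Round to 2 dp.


TDR = Q_max / Q_min
TDR = 3371 / 213 = 15.83


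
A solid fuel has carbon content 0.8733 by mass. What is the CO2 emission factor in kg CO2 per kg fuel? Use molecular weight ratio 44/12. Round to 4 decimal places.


EF = C_frac * (M_CO2 / M_C)
EF = 0.8733 * (44/12)
EF = 0.8733 * 3.666667 = 3.2021 kg_CO2/kg_fuel
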